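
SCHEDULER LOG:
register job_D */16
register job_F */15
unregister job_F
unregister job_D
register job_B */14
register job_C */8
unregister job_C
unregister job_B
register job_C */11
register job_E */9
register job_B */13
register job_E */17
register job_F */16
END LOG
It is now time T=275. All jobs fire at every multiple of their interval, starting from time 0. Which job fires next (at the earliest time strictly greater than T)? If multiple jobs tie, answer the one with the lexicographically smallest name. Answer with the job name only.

Op 1: register job_D */16 -> active={job_D:*/16}
Op 2: register job_F */15 -> active={job_D:*/16, job_F:*/15}
Op 3: unregister job_F -> active={job_D:*/16}
Op 4: unregister job_D -> active={}
Op 5: register job_B */14 -> active={job_B:*/14}
Op 6: register job_C */8 -> active={job_B:*/14, job_C:*/8}
Op 7: unregister job_C -> active={job_B:*/14}
Op 8: unregister job_B -> active={}
Op 9: register job_C */11 -> active={job_C:*/11}
Op 10: register job_E */9 -> active={job_C:*/11, job_E:*/9}
Op 11: register job_B */13 -> active={job_B:*/13, job_C:*/11, job_E:*/9}
Op 12: register job_E */17 -> active={job_B:*/13, job_C:*/11, job_E:*/17}
Op 13: register job_F */16 -> active={job_B:*/13, job_C:*/11, job_E:*/17, job_F:*/16}
  job_B: interval 13, next fire after T=275 is 286
  job_C: interval 11, next fire after T=275 is 286
  job_E: interval 17, next fire after T=275 is 289
  job_F: interval 16, next fire after T=275 is 288
Earliest = 286, winner (lex tiebreak) = job_B

Answer: job_B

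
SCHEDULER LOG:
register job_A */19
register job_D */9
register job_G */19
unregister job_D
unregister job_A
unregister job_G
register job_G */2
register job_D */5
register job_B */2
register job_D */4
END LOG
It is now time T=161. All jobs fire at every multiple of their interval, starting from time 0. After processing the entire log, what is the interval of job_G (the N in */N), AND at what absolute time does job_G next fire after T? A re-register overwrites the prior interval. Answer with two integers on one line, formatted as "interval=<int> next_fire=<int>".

Op 1: register job_A */19 -> active={job_A:*/19}
Op 2: register job_D */9 -> active={job_A:*/19, job_D:*/9}
Op 3: register job_G */19 -> active={job_A:*/19, job_D:*/9, job_G:*/19}
Op 4: unregister job_D -> active={job_A:*/19, job_G:*/19}
Op 5: unregister job_A -> active={job_G:*/19}
Op 6: unregister job_G -> active={}
Op 7: register job_G */2 -> active={job_G:*/2}
Op 8: register job_D */5 -> active={job_D:*/5, job_G:*/2}
Op 9: register job_B */2 -> active={job_B:*/2, job_D:*/5, job_G:*/2}
Op 10: register job_D */4 -> active={job_B:*/2, job_D:*/4, job_G:*/2}
Final interval of job_G = 2
Next fire of job_G after T=161: (161//2+1)*2 = 162

Answer: interval=2 next_fire=162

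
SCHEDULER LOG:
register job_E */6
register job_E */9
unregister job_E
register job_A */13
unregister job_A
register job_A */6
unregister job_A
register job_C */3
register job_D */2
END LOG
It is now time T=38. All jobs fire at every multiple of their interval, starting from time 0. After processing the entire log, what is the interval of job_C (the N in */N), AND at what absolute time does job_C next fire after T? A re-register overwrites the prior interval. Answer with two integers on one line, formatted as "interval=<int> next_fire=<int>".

Answer: interval=3 next_fire=39

Derivation:
Op 1: register job_E */6 -> active={job_E:*/6}
Op 2: register job_E */9 -> active={job_E:*/9}
Op 3: unregister job_E -> active={}
Op 4: register job_A */13 -> active={job_A:*/13}
Op 5: unregister job_A -> active={}
Op 6: register job_A */6 -> active={job_A:*/6}
Op 7: unregister job_A -> active={}
Op 8: register job_C */3 -> active={job_C:*/3}
Op 9: register job_D */2 -> active={job_C:*/3, job_D:*/2}
Final interval of job_C = 3
Next fire of job_C after T=38: (38//3+1)*3 = 39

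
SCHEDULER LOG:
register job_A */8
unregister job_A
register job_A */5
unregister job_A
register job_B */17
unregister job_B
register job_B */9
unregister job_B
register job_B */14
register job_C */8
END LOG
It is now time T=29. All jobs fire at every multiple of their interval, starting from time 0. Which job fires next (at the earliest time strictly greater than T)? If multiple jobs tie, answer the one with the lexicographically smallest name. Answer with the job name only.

Answer: job_C

Derivation:
Op 1: register job_A */8 -> active={job_A:*/8}
Op 2: unregister job_A -> active={}
Op 3: register job_A */5 -> active={job_A:*/5}
Op 4: unregister job_A -> active={}
Op 5: register job_B */17 -> active={job_B:*/17}
Op 6: unregister job_B -> active={}
Op 7: register job_B */9 -> active={job_B:*/9}
Op 8: unregister job_B -> active={}
Op 9: register job_B */14 -> active={job_B:*/14}
Op 10: register job_C */8 -> active={job_B:*/14, job_C:*/8}
  job_B: interval 14, next fire after T=29 is 42
  job_C: interval 8, next fire after T=29 is 32
Earliest = 32, winner (lex tiebreak) = job_C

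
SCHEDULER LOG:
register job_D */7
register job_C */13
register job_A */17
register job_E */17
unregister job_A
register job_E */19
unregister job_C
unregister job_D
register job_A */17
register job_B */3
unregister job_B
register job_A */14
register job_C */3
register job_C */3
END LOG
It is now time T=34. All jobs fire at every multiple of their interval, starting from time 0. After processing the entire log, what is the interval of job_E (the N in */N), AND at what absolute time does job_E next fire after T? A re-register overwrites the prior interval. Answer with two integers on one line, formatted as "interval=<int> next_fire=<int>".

Op 1: register job_D */7 -> active={job_D:*/7}
Op 2: register job_C */13 -> active={job_C:*/13, job_D:*/7}
Op 3: register job_A */17 -> active={job_A:*/17, job_C:*/13, job_D:*/7}
Op 4: register job_E */17 -> active={job_A:*/17, job_C:*/13, job_D:*/7, job_E:*/17}
Op 5: unregister job_A -> active={job_C:*/13, job_D:*/7, job_E:*/17}
Op 6: register job_E */19 -> active={job_C:*/13, job_D:*/7, job_E:*/19}
Op 7: unregister job_C -> active={job_D:*/7, job_E:*/19}
Op 8: unregister job_D -> active={job_E:*/19}
Op 9: register job_A */17 -> active={job_A:*/17, job_E:*/19}
Op 10: register job_B */3 -> active={job_A:*/17, job_B:*/3, job_E:*/19}
Op 11: unregister job_B -> active={job_A:*/17, job_E:*/19}
Op 12: register job_A */14 -> active={job_A:*/14, job_E:*/19}
Op 13: register job_C */3 -> active={job_A:*/14, job_C:*/3, job_E:*/19}
Op 14: register job_C */3 -> active={job_A:*/14, job_C:*/3, job_E:*/19}
Final interval of job_E = 19
Next fire of job_E after T=34: (34//19+1)*19 = 38

Answer: interval=19 next_fire=38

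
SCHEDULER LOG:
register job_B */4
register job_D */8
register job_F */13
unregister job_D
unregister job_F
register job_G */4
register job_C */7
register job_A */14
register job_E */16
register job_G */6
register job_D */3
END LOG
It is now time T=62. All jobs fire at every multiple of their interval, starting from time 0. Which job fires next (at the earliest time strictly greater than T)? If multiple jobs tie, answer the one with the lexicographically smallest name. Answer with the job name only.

Op 1: register job_B */4 -> active={job_B:*/4}
Op 2: register job_D */8 -> active={job_B:*/4, job_D:*/8}
Op 3: register job_F */13 -> active={job_B:*/4, job_D:*/8, job_F:*/13}
Op 4: unregister job_D -> active={job_B:*/4, job_F:*/13}
Op 5: unregister job_F -> active={job_B:*/4}
Op 6: register job_G */4 -> active={job_B:*/4, job_G:*/4}
Op 7: register job_C */7 -> active={job_B:*/4, job_C:*/7, job_G:*/4}
Op 8: register job_A */14 -> active={job_A:*/14, job_B:*/4, job_C:*/7, job_G:*/4}
Op 9: register job_E */16 -> active={job_A:*/14, job_B:*/4, job_C:*/7, job_E:*/16, job_G:*/4}
Op 10: register job_G */6 -> active={job_A:*/14, job_B:*/4, job_C:*/7, job_E:*/16, job_G:*/6}
Op 11: register job_D */3 -> active={job_A:*/14, job_B:*/4, job_C:*/7, job_D:*/3, job_E:*/16, job_G:*/6}
  job_A: interval 14, next fire after T=62 is 70
  job_B: interval 4, next fire after T=62 is 64
  job_C: interval 7, next fire after T=62 is 63
  job_D: interval 3, next fire after T=62 is 63
  job_E: interval 16, next fire after T=62 is 64
  job_G: interval 6, next fire after T=62 is 66
Earliest = 63, winner (lex tiebreak) = job_C

Answer: job_C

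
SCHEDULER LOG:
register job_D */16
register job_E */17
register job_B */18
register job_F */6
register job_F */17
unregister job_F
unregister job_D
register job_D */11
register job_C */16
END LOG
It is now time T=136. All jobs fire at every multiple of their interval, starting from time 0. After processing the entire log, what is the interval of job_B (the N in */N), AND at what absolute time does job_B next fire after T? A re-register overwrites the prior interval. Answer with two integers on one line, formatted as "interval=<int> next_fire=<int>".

Op 1: register job_D */16 -> active={job_D:*/16}
Op 2: register job_E */17 -> active={job_D:*/16, job_E:*/17}
Op 3: register job_B */18 -> active={job_B:*/18, job_D:*/16, job_E:*/17}
Op 4: register job_F */6 -> active={job_B:*/18, job_D:*/16, job_E:*/17, job_F:*/6}
Op 5: register job_F */17 -> active={job_B:*/18, job_D:*/16, job_E:*/17, job_F:*/17}
Op 6: unregister job_F -> active={job_B:*/18, job_D:*/16, job_E:*/17}
Op 7: unregister job_D -> active={job_B:*/18, job_E:*/17}
Op 8: register job_D */11 -> active={job_B:*/18, job_D:*/11, job_E:*/17}
Op 9: register job_C */16 -> active={job_B:*/18, job_C:*/16, job_D:*/11, job_E:*/17}
Final interval of job_B = 18
Next fire of job_B after T=136: (136//18+1)*18 = 144

Answer: interval=18 next_fire=144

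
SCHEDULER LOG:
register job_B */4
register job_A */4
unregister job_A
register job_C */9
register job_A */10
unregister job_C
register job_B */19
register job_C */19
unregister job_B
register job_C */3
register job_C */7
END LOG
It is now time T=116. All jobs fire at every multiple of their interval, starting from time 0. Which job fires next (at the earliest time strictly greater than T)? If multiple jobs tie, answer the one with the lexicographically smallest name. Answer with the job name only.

Op 1: register job_B */4 -> active={job_B:*/4}
Op 2: register job_A */4 -> active={job_A:*/4, job_B:*/4}
Op 3: unregister job_A -> active={job_B:*/4}
Op 4: register job_C */9 -> active={job_B:*/4, job_C:*/9}
Op 5: register job_A */10 -> active={job_A:*/10, job_B:*/4, job_C:*/9}
Op 6: unregister job_C -> active={job_A:*/10, job_B:*/4}
Op 7: register job_B */19 -> active={job_A:*/10, job_B:*/19}
Op 8: register job_C */19 -> active={job_A:*/10, job_B:*/19, job_C:*/19}
Op 9: unregister job_B -> active={job_A:*/10, job_C:*/19}
Op 10: register job_C */3 -> active={job_A:*/10, job_C:*/3}
Op 11: register job_C */7 -> active={job_A:*/10, job_C:*/7}
  job_A: interval 10, next fire after T=116 is 120
  job_C: interval 7, next fire after T=116 is 119
Earliest = 119, winner (lex tiebreak) = job_C

Answer: job_C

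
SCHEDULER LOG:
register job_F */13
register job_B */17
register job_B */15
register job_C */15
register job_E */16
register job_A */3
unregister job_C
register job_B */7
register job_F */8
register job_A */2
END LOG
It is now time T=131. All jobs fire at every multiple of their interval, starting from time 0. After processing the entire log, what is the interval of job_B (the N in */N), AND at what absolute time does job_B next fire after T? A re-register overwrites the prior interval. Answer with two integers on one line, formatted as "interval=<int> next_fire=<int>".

Op 1: register job_F */13 -> active={job_F:*/13}
Op 2: register job_B */17 -> active={job_B:*/17, job_F:*/13}
Op 3: register job_B */15 -> active={job_B:*/15, job_F:*/13}
Op 4: register job_C */15 -> active={job_B:*/15, job_C:*/15, job_F:*/13}
Op 5: register job_E */16 -> active={job_B:*/15, job_C:*/15, job_E:*/16, job_F:*/13}
Op 6: register job_A */3 -> active={job_A:*/3, job_B:*/15, job_C:*/15, job_E:*/16, job_F:*/13}
Op 7: unregister job_C -> active={job_A:*/3, job_B:*/15, job_E:*/16, job_F:*/13}
Op 8: register job_B */7 -> active={job_A:*/3, job_B:*/7, job_E:*/16, job_F:*/13}
Op 9: register job_F */8 -> active={job_A:*/3, job_B:*/7, job_E:*/16, job_F:*/8}
Op 10: register job_A */2 -> active={job_A:*/2, job_B:*/7, job_E:*/16, job_F:*/8}
Final interval of job_B = 7
Next fire of job_B after T=131: (131//7+1)*7 = 133

Answer: interval=7 next_fire=133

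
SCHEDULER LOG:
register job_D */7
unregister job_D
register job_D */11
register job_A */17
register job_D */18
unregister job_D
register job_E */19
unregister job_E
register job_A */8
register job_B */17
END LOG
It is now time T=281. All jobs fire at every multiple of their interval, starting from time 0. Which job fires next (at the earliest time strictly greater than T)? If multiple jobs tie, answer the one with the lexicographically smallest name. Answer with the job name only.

Answer: job_A

Derivation:
Op 1: register job_D */7 -> active={job_D:*/7}
Op 2: unregister job_D -> active={}
Op 3: register job_D */11 -> active={job_D:*/11}
Op 4: register job_A */17 -> active={job_A:*/17, job_D:*/11}
Op 5: register job_D */18 -> active={job_A:*/17, job_D:*/18}
Op 6: unregister job_D -> active={job_A:*/17}
Op 7: register job_E */19 -> active={job_A:*/17, job_E:*/19}
Op 8: unregister job_E -> active={job_A:*/17}
Op 9: register job_A */8 -> active={job_A:*/8}
Op 10: register job_B */17 -> active={job_A:*/8, job_B:*/17}
  job_A: interval 8, next fire after T=281 is 288
  job_B: interval 17, next fire after T=281 is 289
Earliest = 288, winner (lex tiebreak) = job_A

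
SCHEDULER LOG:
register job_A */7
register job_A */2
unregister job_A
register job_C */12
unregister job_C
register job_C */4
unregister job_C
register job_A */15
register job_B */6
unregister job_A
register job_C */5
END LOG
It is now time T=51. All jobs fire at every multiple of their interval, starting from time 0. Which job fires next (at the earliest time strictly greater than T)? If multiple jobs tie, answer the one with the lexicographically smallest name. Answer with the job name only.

Answer: job_B

Derivation:
Op 1: register job_A */7 -> active={job_A:*/7}
Op 2: register job_A */2 -> active={job_A:*/2}
Op 3: unregister job_A -> active={}
Op 4: register job_C */12 -> active={job_C:*/12}
Op 5: unregister job_C -> active={}
Op 6: register job_C */4 -> active={job_C:*/4}
Op 7: unregister job_C -> active={}
Op 8: register job_A */15 -> active={job_A:*/15}
Op 9: register job_B */6 -> active={job_A:*/15, job_B:*/6}
Op 10: unregister job_A -> active={job_B:*/6}
Op 11: register job_C */5 -> active={job_B:*/6, job_C:*/5}
  job_B: interval 6, next fire after T=51 is 54
  job_C: interval 5, next fire after T=51 is 55
Earliest = 54, winner (lex tiebreak) = job_B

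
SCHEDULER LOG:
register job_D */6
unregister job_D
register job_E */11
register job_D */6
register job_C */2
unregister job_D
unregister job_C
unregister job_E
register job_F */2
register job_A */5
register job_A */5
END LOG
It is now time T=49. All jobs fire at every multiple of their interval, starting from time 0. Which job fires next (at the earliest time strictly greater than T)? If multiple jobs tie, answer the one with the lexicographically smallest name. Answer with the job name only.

Answer: job_A

Derivation:
Op 1: register job_D */6 -> active={job_D:*/6}
Op 2: unregister job_D -> active={}
Op 3: register job_E */11 -> active={job_E:*/11}
Op 4: register job_D */6 -> active={job_D:*/6, job_E:*/11}
Op 5: register job_C */2 -> active={job_C:*/2, job_D:*/6, job_E:*/11}
Op 6: unregister job_D -> active={job_C:*/2, job_E:*/11}
Op 7: unregister job_C -> active={job_E:*/11}
Op 8: unregister job_E -> active={}
Op 9: register job_F */2 -> active={job_F:*/2}
Op 10: register job_A */5 -> active={job_A:*/5, job_F:*/2}
Op 11: register job_A */5 -> active={job_A:*/5, job_F:*/2}
  job_A: interval 5, next fire after T=49 is 50
  job_F: interval 2, next fire after T=49 is 50
Earliest = 50, winner (lex tiebreak) = job_A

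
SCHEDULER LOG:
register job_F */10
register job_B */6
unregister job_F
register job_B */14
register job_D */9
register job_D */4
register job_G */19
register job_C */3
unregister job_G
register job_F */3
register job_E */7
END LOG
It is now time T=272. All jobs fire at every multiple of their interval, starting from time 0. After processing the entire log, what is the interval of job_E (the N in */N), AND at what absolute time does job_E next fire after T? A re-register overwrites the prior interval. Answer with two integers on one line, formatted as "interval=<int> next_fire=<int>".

Op 1: register job_F */10 -> active={job_F:*/10}
Op 2: register job_B */6 -> active={job_B:*/6, job_F:*/10}
Op 3: unregister job_F -> active={job_B:*/6}
Op 4: register job_B */14 -> active={job_B:*/14}
Op 5: register job_D */9 -> active={job_B:*/14, job_D:*/9}
Op 6: register job_D */4 -> active={job_B:*/14, job_D:*/4}
Op 7: register job_G */19 -> active={job_B:*/14, job_D:*/4, job_G:*/19}
Op 8: register job_C */3 -> active={job_B:*/14, job_C:*/3, job_D:*/4, job_G:*/19}
Op 9: unregister job_G -> active={job_B:*/14, job_C:*/3, job_D:*/4}
Op 10: register job_F */3 -> active={job_B:*/14, job_C:*/3, job_D:*/4, job_F:*/3}
Op 11: register job_E */7 -> active={job_B:*/14, job_C:*/3, job_D:*/4, job_E:*/7, job_F:*/3}
Final interval of job_E = 7
Next fire of job_E after T=272: (272//7+1)*7 = 273

Answer: interval=7 next_fire=273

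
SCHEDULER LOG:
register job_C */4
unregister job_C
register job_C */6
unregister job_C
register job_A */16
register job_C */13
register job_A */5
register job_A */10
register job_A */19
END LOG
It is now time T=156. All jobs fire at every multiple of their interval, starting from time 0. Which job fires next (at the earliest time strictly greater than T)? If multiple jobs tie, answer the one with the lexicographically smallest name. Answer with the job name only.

Op 1: register job_C */4 -> active={job_C:*/4}
Op 2: unregister job_C -> active={}
Op 3: register job_C */6 -> active={job_C:*/6}
Op 4: unregister job_C -> active={}
Op 5: register job_A */16 -> active={job_A:*/16}
Op 6: register job_C */13 -> active={job_A:*/16, job_C:*/13}
Op 7: register job_A */5 -> active={job_A:*/5, job_C:*/13}
Op 8: register job_A */10 -> active={job_A:*/10, job_C:*/13}
Op 9: register job_A */19 -> active={job_A:*/19, job_C:*/13}
  job_A: interval 19, next fire after T=156 is 171
  job_C: interval 13, next fire after T=156 is 169
Earliest = 169, winner (lex tiebreak) = job_C

Answer: job_C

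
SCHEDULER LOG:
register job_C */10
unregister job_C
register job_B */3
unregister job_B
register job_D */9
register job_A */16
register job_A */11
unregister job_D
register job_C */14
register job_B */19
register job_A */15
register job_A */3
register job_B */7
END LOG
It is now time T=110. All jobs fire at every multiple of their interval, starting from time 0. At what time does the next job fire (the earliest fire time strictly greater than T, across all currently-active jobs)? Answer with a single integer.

Answer: 111

Derivation:
Op 1: register job_C */10 -> active={job_C:*/10}
Op 2: unregister job_C -> active={}
Op 3: register job_B */3 -> active={job_B:*/3}
Op 4: unregister job_B -> active={}
Op 5: register job_D */9 -> active={job_D:*/9}
Op 6: register job_A */16 -> active={job_A:*/16, job_D:*/9}
Op 7: register job_A */11 -> active={job_A:*/11, job_D:*/9}
Op 8: unregister job_D -> active={job_A:*/11}
Op 9: register job_C */14 -> active={job_A:*/11, job_C:*/14}
Op 10: register job_B */19 -> active={job_A:*/11, job_B:*/19, job_C:*/14}
Op 11: register job_A */15 -> active={job_A:*/15, job_B:*/19, job_C:*/14}
Op 12: register job_A */3 -> active={job_A:*/3, job_B:*/19, job_C:*/14}
Op 13: register job_B */7 -> active={job_A:*/3, job_B:*/7, job_C:*/14}
  job_A: interval 3, next fire after T=110 is 111
  job_B: interval 7, next fire after T=110 is 112
  job_C: interval 14, next fire after T=110 is 112
Earliest fire time = 111 (job job_A)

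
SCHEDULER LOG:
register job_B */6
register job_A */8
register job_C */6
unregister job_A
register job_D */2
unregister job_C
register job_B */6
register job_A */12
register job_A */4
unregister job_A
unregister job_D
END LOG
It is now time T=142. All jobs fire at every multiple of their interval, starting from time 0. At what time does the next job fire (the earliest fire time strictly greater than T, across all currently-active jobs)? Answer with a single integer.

Answer: 144

Derivation:
Op 1: register job_B */6 -> active={job_B:*/6}
Op 2: register job_A */8 -> active={job_A:*/8, job_B:*/6}
Op 3: register job_C */6 -> active={job_A:*/8, job_B:*/6, job_C:*/6}
Op 4: unregister job_A -> active={job_B:*/6, job_C:*/6}
Op 5: register job_D */2 -> active={job_B:*/6, job_C:*/6, job_D:*/2}
Op 6: unregister job_C -> active={job_B:*/6, job_D:*/2}
Op 7: register job_B */6 -> active={job_B:*/6, job_D:*/2}
Op 8: register job_A */12 -> active={job_A:*/12, job_B:*/6, job_D:*/2}
Op 9: register job_A */4 -> active={job_A:*/4, job_B:*/6, job_D:*/2}
Op 10: unregister job_A -> active={job_B:*/6, job_D:*/2}
Op 11: unregister job_D -> active={job_B:*/6}
  job_B: interval 6, next fire after T=142 is 144
Earliest fire time = 144 (job job_B)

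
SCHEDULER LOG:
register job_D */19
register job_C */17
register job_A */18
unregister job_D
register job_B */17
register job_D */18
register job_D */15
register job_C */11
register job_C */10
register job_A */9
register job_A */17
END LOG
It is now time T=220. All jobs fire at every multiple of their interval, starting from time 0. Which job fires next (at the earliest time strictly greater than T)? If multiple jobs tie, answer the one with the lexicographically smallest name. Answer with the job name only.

Op 1: register job_D */19 -> active={job_D:*/19}
Op 2: register job_C */17 -> active={job_C:*/17, job_D:*/19}
Op 3: register job_A */18 -> active={job_A:*/18, job_C:*/17, job_D:*/19}
Op 4: unregister job_D -> active={job_A:*/18, job_C:*/17}
Op 5: register job_B */17 -> active={job_A:*/18, job_B:*/17, job_C:*/17}
Op 6: register job_D */18 -> active={job_A:*/18, job_B:*/17, job_C:*/17, job_D:*/18}
Op 7: register job_D */15 -> active={job_A:*/18, job_B:*/17, job_C:*/17, job_D:*/15}
Op 8: register job_C */11 -> active={job_A:*/18, job_B:*/17, job_C:*/11, job_D:*/15}
Op 9: register job_C */10 -> active={job_A:*/18, job_B:*/17, job_C:*/10, job_D:*/15}
Op 10: register job_A */9 -> active={job_A:*/9, job_B:*/17, job_C:*/10, job_D:*/15}
Op 11: register job_A */17 -> active={job_A:*/17, job_B:*/17, job_C:*/10, job_D:*/15}
  job_A: interval 17, next fire after T=220 is 221
  job_B: interval 17, next fire after T=220 is 221
  job_C: interval 10, next fire after T=220 is 230
  job_D: interval 15, next fire after T=220 is 225
Earliest = 221, winner (lex tiebreak) = job_A

Answer: job_A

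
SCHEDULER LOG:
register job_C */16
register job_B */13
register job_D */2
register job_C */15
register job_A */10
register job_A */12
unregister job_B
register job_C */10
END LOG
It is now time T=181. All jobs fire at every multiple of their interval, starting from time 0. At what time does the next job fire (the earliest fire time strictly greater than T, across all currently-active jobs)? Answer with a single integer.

Op 1: register job_C */16 -> active={job_C:*/16}
Op 2: register job_B */13 -> active={job_B:*/13, job_C:*/16}
Op 3: register job_D */2 -> active={job_B:*/13, job_C:*/16, job_D:*/2}
Op 4: register job_C */15 -> active={job_B:*/13, job_C:*/15, job_D:*/2}
Op 5: register job_A */10 -> active={job_A:*/10, job_B:*/13, job_C:*/15, job_D:*/2}
Op 6: register job_A */12 -> active={job_A:*/12, job_B:*/13, job_C:*/15, job_D:*/2}
Op 7: unregister job_B -> active={job_A:*/12, job_C:*/15, job_D:*/2}
Op 8: register job_C */10 -> active={job_A:*/12, job_C:*/10, job_D:*/2}
  job_A: interval 12, next fire after T=181 is 192
  job_C: interval 10, next fire after T=181 is 190
  job_D: interval 2, next fire after T=181 is 182
Earliest fire time = 182 (job job_D)

Answer: 182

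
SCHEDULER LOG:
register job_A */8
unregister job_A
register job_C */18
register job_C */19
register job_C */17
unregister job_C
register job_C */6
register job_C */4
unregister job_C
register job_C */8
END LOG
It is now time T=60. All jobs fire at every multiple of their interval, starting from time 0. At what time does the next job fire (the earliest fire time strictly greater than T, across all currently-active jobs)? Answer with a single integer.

Answer: 64

Derivation:
Op 1: register job_A */8 -> active={job_A:*/8}
Op 2: unregister job_A -> active={}
Op 3: register job_C */18 -> active={job_C:*/18}
Op 4: register job_C */19 -> active={job_C:*/19}
Op 5: register job_C */17 -> active={job_C:*/17}
Op 6: unregister job_C -> active={}
Op 7: register job_C */6 -> active={job_C:*/6}
Op 8: register job_C */4 -> active={job_C:*/4}
Op 9: unregister job_C -> active={}
Op 10: register job_C */8 -> active={job_C:*/8}
  job_C: interval 8, next fire after T=60 is 64
Earliest fire time = 64 (job job_C)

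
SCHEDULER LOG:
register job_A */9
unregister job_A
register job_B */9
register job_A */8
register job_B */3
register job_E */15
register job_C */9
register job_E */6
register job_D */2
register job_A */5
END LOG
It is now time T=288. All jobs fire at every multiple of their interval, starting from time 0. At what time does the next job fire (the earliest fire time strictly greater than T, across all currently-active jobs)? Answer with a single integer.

Answer: 290

Derivation:
Op 1: register job_A */9 -> active={job_A:*/9}
Op 2: unregister job_A -> active={}
Op 3: register job_B */9 -> active={job_B:*/9}
Op 4: register job_A */8 -> active={job_A:*/8, job_B:*/9}
Op 5: register job_B */3 -> active={job_A:*/8, job_B:*/3}
Op 6: register job_E */15 -> active={job_A:*/8, job_B:*/3, job_E:*/15}
Op 7: register job_C */9 -> active={job_A:*/8, job_B:*/3, job_C:*/9, job_E:*/15}
Op 8: register job_E */6 -> active={job_A:*/8, job_B:*/3, job_C:*/9, job_E:*/6}
Op 9: register job_D */2 -> active={job_A:*/8, job_B:*/3, job_C:*/9, job_D:*/2, job_E:*/6}
Op 10: register job_A */5 -> active={job_A:*/5, job_B:*/3, job_C:*/9, job_D:*/2, job_E:*/6}
  job_A: interval 5, next fire after T=288 is 290
  job_B: interval 3, next fire after T=288 is 291
  job_C: interval 9, next fire after T=288 is 297
  job_D: interval 2, next fire after T=288 is 290
  job_E: interval 6, next fire after T=288 is 294
Earliest fire time = 290 (job job_A)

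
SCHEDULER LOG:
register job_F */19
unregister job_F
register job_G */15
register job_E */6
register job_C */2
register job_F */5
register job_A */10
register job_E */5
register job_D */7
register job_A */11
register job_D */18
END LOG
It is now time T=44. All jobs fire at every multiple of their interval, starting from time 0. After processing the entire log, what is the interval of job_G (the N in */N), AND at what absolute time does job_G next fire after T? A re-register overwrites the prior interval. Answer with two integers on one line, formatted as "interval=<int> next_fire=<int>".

Op 1: register job_F */19 -> active={job_F:*/19}
Op 2: unregister job_F -> active={}
Op 3: register job_G */15 -> active={job_G:*/15}
Op 4: register job_E */6 -> active={job_E:*/6, job_G:*/15}
Op 5: register job_C */2 -> active={job_C:*/2, job_E:*/6, job_G:*/15}
Op 6: register job_F */5 -> active={job_C:*/2, job_E:*/6, job_F:*/5, job_G:*/15}
Op 7: register job_A */10 -> active={job_A:*/10, job_C:*/2, job_E:*/6, job_F:*/5, job_G:*/15}
Op 8: register job_E */5 -> active={job_A:*/10, job_C:*/2, job_E:*/5, job_F:*/5, job_G:*/15}
Op 9: register job_D */7 -> active={job_A:*/10, job_C:*/2, job_D:*/7, job_E:*/5, job_F:*/5, job_G:*/15}
Op 10: register job_A */11 -> active={job_A:*/11, job_C:*/2, job_D:*/7, job_E:*/5, job_F:*/5, job_G:*/15}
Op 11: register job_D */18 -> active={job_A:*/11, job_C:*/2, job_D:*/18, job_E:*/5, job_F:*/5, job_G:*/15}
Final interval of job_G = 15
Next fire of job_G after T=44: (44//15+1)*15 = 45

Answer: interval=15 next_fire=45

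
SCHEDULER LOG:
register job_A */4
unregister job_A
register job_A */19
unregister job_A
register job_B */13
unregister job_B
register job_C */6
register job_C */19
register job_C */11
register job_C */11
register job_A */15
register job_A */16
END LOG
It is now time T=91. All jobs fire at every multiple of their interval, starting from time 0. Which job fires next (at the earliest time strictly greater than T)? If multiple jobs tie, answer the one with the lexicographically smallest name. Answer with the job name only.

Op 1: register job_A */4 -> active={job_A:*/4}
Op 2: unregister job_A -> active={}
Op 3: register job_A */19 -> active={job_A:*/19}
Op 4: unregister job_A -> active={}
Op 5: register job_B */13 -> active={job_B:*/13}
Op 6: unregister job_B -> active={}
Op 7: register job_C */6 -> active={job_C:*/6}
Op 8: register job_C */19 -> active={job_C:*/19}
Op 9: register job_C */11 -> active={job_C:*/11}
Op 10: register job_C */11 -> active={job_C:*/11}
Op 11: register job_A */15 -> active={job_A:*/15, job_C:*/11}
Op 12: register job_A */16 -> active={job_A:*/16, job_C:*/11}
  job_A: interval 16, next fire after T=91 is 96
  job_C: interval 11, next fire after T=91 is 99
Earliest = 96, winner (lex tiebreak) = job_A

Answer: job_A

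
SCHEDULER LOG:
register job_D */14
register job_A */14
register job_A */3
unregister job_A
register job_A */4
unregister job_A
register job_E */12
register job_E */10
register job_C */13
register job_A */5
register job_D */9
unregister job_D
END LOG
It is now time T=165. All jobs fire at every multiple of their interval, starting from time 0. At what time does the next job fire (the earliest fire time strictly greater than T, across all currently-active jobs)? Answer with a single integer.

Answer: 169

Derivation:
Op 1: register job_D */14 -> active={job_D:*/14}
Op 2: register job_A */14 -> active={job_A:*/14, job_D:*/14}
Op 3: register job_A */3 -> active={job_A:*/3, job_D:*/14}
Op 4: unregister job_A -> active={job_D:*/14}
Op 5: register job_A */4 -> active={job_A:*/4, job_D:*/14}
Op 6: unregister job_A -> active={job_D:*/14}
Op 7: register job_E */12 -> active={job_D:*/14, job_E:*/12}
Op 8: register job_E */10 -> active={job_D:*/14, job_E:*/10}
Op 9: register job_C */13 -> active={job_C:*/13, job_D:*/14, job_E:*/10}
Op 10: register job_A */5 -> active={job_A:*/5, job_C:*/13, job_D:*/14, job_E:*/10}
Op 11: register job_D */9 -> active={job_A:*/5, job_C:*/13, job_D:*/9, job_E:*/10}
Op 12: unregister job_D -> active={job_A:*/5, job_C:*/13, job_E:*/10}
  job_A: interval 5, next fire after T=165 is 170
  job_C: interval 13, next fire after T=165 is 169
  job_E: interval 10, next fire after T=165 is 170
Earliest fire time = 169 (job job_C)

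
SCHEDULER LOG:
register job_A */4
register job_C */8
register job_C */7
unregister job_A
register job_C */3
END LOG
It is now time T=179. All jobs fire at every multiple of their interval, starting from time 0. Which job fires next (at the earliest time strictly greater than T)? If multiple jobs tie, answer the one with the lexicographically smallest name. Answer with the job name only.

Answer: job_C

Derivation:
Op 1: register job_A */4 -> active={job_A:*/4}
Op 2: register job_C */8 -> active={job_A:*/4, job_C:*/8}
Op 3: register job_C */7 -> active={job_A:*/4, job_C:*/7}
Op 4: unregister job_A -> active={job_C:*/7}
Op 5: register job_C */3 -> active={job_C:*/3}
  job_C: interval 3, next fire after T=179 is 180
Earliest = 180, winner (lex tiebreak) = job_C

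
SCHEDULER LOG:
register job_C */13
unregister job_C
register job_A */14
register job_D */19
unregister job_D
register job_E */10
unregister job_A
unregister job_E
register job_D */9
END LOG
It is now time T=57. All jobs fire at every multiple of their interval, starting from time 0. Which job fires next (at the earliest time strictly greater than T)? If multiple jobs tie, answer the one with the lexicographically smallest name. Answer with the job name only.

Answer: job_D

Derivation:
Op 1: register job_C */13 -> active={job_C:*/13}
Op 2: unregister job_C -> active={}
Op 3: register job_A */14 -> active={job_A:*/14}
Op 4: register job_D */19 -> active={job_A:*/14, job_D:*/19}
Op 5: unregister job_D -> active={job_A:*/14}
Op 6: register job_E */10 -> active={job_A:*/14, job_E:*/10}
Op 7: unregister job_A -> active={job_E:*/10}
Op 8: unregister job_E -> active={}
Op 9: register job_D */9 -> active={job_D:*/9}
  job_D: interval 9, next fire after T=57 is 63
Earliest = 63, winner (lex tiebreak) = job_D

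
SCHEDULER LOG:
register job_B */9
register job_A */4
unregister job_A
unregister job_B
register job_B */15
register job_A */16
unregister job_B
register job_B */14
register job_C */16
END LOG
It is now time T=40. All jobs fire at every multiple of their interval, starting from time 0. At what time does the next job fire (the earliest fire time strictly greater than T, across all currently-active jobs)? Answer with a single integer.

Op 1: register job_B */9 -> active={job_B:*/9}
Op 2: register job_A */4 -> active={job_A:*/4, job_B:*/9}
Op 3: unregister job_A -> active={job_B:*/9}
Op 4: unregister job_B -> active={}
Op 5: register job_B */15 -> active={job_B:*/15}
Op 6: register job_A */16 -> active={job_A:*/16, job_B:*/15}
Op 7: unregister job_B -> active={job_A:*/16}
Op 8: register job_B */14 -> active={job_A:*/16, job_B:*/14}
Op 9: register job_C */16 -> active={job_A:*/16, job_B:*/14, job_C:*/16}
  job_A: interval 16, next fire after T=40 is 48
  job_B: interval 14, next fire after T=40 is 42
  job_C: interval 16, next fire after T=40 is 48
Earliest fire time = 42 (job job_B)

Answer: 42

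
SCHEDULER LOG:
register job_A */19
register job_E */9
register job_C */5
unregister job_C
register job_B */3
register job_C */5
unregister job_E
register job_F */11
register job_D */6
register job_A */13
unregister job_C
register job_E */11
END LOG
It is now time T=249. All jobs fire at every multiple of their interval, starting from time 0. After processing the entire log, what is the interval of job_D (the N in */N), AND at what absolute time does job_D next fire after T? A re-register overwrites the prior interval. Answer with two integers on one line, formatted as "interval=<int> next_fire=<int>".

Answer: interval=6 next_fire=252

Derivation:
Op 1: register job_A */19 -> active={job_A:*/19}
Op 2: register job_E */9 -> active={job_A:*/19, job_E:*/9}
Op 3: register job_C */5 -> active={job_A:*/19, job_C:*/5, job_E:*/9}
Op 4: unregister job_C -> active={job_A:*/19, job_E:*/9}
Op 5: register job_B */3 -> active={job_A:*/19, job_B:*/3, job_E:*/9}
Op 6: register job_C */5 -> active={job_A:*/19, job_B:*/3, job_C:*/5, job_E:*/9}
Op 7: unregister job_E -> active={job_A:*/19, job_B:*/3, job_C:*/5}
Op 8: register job_F */11 -> active={job_A:*/19, job_B:*/3, job_C:*/5, job_F:*/11}
Op 9: register job_D */6 -> active={job_A:*/19, job_B:*/3, job_C:*/5, job_D:*/6, job_F:*/11}
Op 10: register job_A */13 -> active={job_A:*/13, job_B:*/3, job_C:*/5, job_D:*/6, job_F:*/11}
Op 11: unregister job_C -> active={job_A:*/13, job_B:*/3, job_D:*/6, job_F:*/11}
Op 12: register job_E */11 -> active={job_A:*/13, job_B:*/3, job_D:*/6, job_E:*/11, job_F:*/11}
Final interval of job_D = 6
Next fire of job_D after T=249: (249//6+1)*6 = 252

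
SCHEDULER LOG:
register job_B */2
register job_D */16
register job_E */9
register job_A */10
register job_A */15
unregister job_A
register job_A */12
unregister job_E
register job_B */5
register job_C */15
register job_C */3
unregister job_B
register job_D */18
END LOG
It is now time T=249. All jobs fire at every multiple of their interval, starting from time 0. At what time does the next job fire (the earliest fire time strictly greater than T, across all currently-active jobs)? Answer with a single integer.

Answer: 252

Derivation:
Op 1: register job_B */2 -> active={job_B:*/2}
Op 2: register job_D */16 -> active={job_B:*/2, job_D:*/16}
Op 3: register job_E */9 -> active={job_B:*/2, job_D:*/16, job_E:*/9}
Op 4: register job_A */10 -> active={job_A:*/10, job_B:*/2, job_D:*/16, job_E:*/9}
Op 5: register job_A */15 -> active={job_A:*/15, job_B:*/2, job_D:*/16, job_E:*/9}
Op 6: unregister job_A -> active={job_B:*/2, job_D:*/16, job_E:*/9}
Op 7: register job_A */12 -> active={job_A:*/12, job_B:*/2, job_D:*/16, job_E:*/9}
Op 8: unregister job_E -> active={job_A:*/12, job_B:*/2, job_D:*/16}
Op 9: register job_B */5 -> active={job_A:*/12, job_B:*/5, job_D:*/16}
Op 10: register job_C */15 -> active={job_A:*/12, job_B:*/5, job_C:*/15, job_D:*/16}
Op 11: register job_C */3 -> active={job_A:*/12, job_B:*/5, job_C:*/3, job_D:*/16}
Op 12: unregister job_B -> active={job_A:*/12, job_C:*/3, job_D:*/16}
Op 13: register job_D */18 -> active={job_A:*/12, job_C:*/3, job_D:*/18}
  job_A: interval 12, next fire after T=249 is 252
  job_C: interval 3, next fire after T=249 is 252
  job_D: interval 18, next fire after T=249 is 252
Earliest fire time = 252 (job job_A)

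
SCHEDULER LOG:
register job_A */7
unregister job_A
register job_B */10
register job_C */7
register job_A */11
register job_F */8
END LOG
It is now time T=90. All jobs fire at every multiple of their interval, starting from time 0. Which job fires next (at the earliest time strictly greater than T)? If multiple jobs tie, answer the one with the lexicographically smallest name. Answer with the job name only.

Op 1: register job_A */7 -> active={job_A:*/7}
Op 2: unregister job_A -> active={}
Op 3: register job_B */10 -> active={job_B:*/10}
Op 4: register job_C */7 -> active={job_B:*/10, job_C:*/7}
Op 5: register job_A */11 -> active={job_A:*/11, job_B:*/10, job_C:*/7}
Op 6: register job_F */8 -> active={job_A:*/11, job_B:*/10, job_C:*/7, job_F:*/8}
  job_A: interval 11, next fire after T=90 is 99
  job_B: interval 10, next fire after T=90 is 100
  job_C: interval 7, next fire after T=90 is 91
  job_F: interval 8, next fire after T=90 is 96
Earliest = 91, winner (lex tiebreak) = job_C

Answer: job_C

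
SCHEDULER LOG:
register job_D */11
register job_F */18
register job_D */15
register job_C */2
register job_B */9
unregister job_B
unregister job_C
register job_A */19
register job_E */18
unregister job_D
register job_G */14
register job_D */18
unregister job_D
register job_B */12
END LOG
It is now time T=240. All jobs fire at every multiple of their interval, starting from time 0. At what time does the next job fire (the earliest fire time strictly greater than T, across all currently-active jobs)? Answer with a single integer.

Answer: 247

Derivation:
Op 1: register job_D */11 -> active={job_D:*/11}
Op 2: register job_F */18 -> active={job_D:*/11, job_F:*/18}
Op 3: register job_D */15 -> active={job_D:*/15, job_F:*/18}
Op 4: register job_C */2 -> active={job_C:*/2, job_D:*/15, job_F:*/18}
Op 5: register job_B */9 -> active={job_B:*/9, job_C:*/2, job_D:*/15, job_F:*/18}
Op 6: unregister job_B -> active={job_C:*/2, job_D:*/15, job_F:*/18}
Op 7: unregister job_C -> active={job_D:*/15, job_F:*/18}
Op 8: register job_A */19 -> active={job_A:*/19, job_D:*/15, job_F:*/18}
Op 9: register job_E */18 -> active={job_A:*/19, job_D:*/15, job_E:*/18, job_F:*/18}
Op 10: unregister job_D -> active={job_A:*/19, job_E:*/18, job_F:*/18}
Op 11: register job_G */14 -> active={job_A:*/19, job_E:*/18, job_F:*/18, job_G:*/14}
Op 12: register job_D */18 -> active={job_A:*/19, job_D:*/18, job_E:*/18, job_F:*/18, job_G:*/14}
Op 13: unregister job_D -> active={job_A:*/19, job_E:*/18, job_F:*/18, job_G:*/14}
Op 14: register job_B */12 -> active={job_A:*/19, job_B:*/12, job_E:*/18, job_F:*/18, job_G:*/14}
  job_A: interval 19, next fire after T=240 is 247
  job_B: interval 12, next fire after T=240 is 252
  job_E: interval 18, next fire after T=240 is 252
  job_F: interval 18, next fire after T=240 is 252
  job_G: interval 14, next fire after T=240 is 252
Earliest fire time = 247 (job job_A)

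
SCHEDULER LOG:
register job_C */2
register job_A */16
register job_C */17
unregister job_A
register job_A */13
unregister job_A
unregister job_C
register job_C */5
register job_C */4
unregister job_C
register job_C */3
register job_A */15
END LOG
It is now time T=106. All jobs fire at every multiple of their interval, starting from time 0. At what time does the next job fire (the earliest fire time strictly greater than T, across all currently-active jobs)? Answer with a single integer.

Op 1: register job_C */2 -> active={job_C:*/2}
Op 2: register job_A */16 -> active={job_A:*/16, job_C:*/2}
Op 3: register job_C */17 -> active={job_A:*/16, job_C:*/17}
Op 4: unregister job_A -> active={job_C:*/17}
Op 5: register job_A */13 -> active={job_A:*/13, job_C:*/17}
Op 6: unregister job_A -> active={job_C:*/17}
Op 7: unregister job_C -> active={}
Op 8: register job_C */5 -> active={job_C:*/5}
Op 9: register job_C */4 -> active={job_C:*/4}
Op 10: unregister job_C -> active={}
Op 11: register job_C */3 -> active={job_C:*/3}
Op 12: register job_A */15 -> active={job_A:*/15, job_C:*/3}
  job_A: interval 15, next fire after T=106 is 120
  job_C: interval 3, next fire after T=106 is 108
Earliest fire time = 108 (job job_C)

Answer: 108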